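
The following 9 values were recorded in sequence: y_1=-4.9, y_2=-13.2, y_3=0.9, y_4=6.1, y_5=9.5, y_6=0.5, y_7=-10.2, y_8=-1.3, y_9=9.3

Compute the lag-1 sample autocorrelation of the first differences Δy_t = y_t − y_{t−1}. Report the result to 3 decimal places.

First differences Δy: -8.3, 14.1, 5.2, 3.4, -9.0, -10.7, 8.9, 10.6
Mean of differences = 1.7750
Numerator Σ(Δy_t−Δȳ)(Δy_{t+1}−Δȳ) = 14.5069
Denominator Σ(Δy_t−Δȳ)² = 668.1550
r_1(Δy) = 14.5069 / 668.1550 = 0.022

0.022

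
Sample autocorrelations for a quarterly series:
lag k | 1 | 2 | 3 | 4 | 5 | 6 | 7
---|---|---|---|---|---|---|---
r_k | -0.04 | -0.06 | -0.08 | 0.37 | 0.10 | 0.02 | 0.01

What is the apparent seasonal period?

4

The largest autocorrelation is r_4 = 0.37; the remaining lags stay at or below 0.10.
The dominant spike at lag 4 indicates a seasonal period of 4.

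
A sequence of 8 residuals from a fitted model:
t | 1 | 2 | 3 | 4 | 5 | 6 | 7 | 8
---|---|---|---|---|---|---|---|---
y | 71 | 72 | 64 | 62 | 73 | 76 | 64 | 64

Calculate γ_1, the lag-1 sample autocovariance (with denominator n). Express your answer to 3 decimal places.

1.648

Mean ȳ = (71 + 72 + 64 + 62 + 73 + 76 + 64 + 64)/8 = 68.2500
Σ_{t=1}^{7}(y_t−ȳ)(y_{t+1}−ȳ) = 13.1875
γ_1 = 13.1875 / 8 = 1.648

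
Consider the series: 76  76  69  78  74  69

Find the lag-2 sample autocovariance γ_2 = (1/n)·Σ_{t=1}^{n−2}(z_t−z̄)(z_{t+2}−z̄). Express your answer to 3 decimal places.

Mean z̄ = (76 + 76 + 69 + 78 + 74 + 69)/6 = 73.6667
Σ_{t=1}^{4}(z_t−z̄)(z_{t+2}−z̄) = -22.5556
γ_2 = -22.5556 / 6 = -3.759

-3.759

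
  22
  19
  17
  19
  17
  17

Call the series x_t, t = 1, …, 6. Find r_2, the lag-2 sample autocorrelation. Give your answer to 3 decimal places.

Mean x̄ = (22 + 19 + 17 + 19 + 17 + 17)/6 = 18.5000
Deviations from mean: 3.5000, 0.5000, -1.5000, 0.5000, -1.5000, -1.5000
Σ(x_t−x̄)(x_{t+2}−x̄) = (-5.2500) + (0.2500) + (2.2500) + (-0.7500) = -3.5000
Denominator Σ(x_t−x̄)² = 19.5000
r_2 = -3.5000 / 19.5000 = -0.179

-0.179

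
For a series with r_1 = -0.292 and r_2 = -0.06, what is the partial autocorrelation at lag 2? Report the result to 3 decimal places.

-0.159

φ_{22} = (r_2 − r_1²) / (1 − r_1²)
r_1² = (-0.292)² = 0.085264
Numerator = -0.06 − 0.0853 = -0.1453; denominator = 1 − 0.0853 = 0.9147
φ_{22} = -0.1453 / 0.9147 = -0.159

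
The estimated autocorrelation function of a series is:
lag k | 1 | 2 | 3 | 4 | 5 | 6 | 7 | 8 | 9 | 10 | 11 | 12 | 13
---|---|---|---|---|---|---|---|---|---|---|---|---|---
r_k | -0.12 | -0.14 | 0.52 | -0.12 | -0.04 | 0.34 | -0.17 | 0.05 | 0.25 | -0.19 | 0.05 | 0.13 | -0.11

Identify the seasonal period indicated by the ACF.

3

The largest autocorrelation is r_3 = 0.52, with weaker echoes at lags 6 (0.34) and 9 (0.25); the remaining lags stay at or below 0.13.
The dominant spike at lag 3 indicates a seasonal period of 3.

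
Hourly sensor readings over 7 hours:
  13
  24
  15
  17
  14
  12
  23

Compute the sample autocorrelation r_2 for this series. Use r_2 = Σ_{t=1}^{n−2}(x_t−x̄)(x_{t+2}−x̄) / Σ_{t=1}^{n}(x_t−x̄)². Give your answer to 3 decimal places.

Mean x̄ = (13 + 24 + 15 + 17 + 14 + 12 + 23)/7 = 16.8571
Deviations from mean: -3.8571, 7.1429, -1.8571, 0.1429, -2.8571, -4.8571, 6.1429
Numerator Σ_{t=1}^{5}(x_t−x̄)(x_{t+2}−x̄) = -4.7551
Denominator Σ(x_t−x̄)² = 138.8571
r_2 = -4.7551 / 138.8571 = -0.034

-0.034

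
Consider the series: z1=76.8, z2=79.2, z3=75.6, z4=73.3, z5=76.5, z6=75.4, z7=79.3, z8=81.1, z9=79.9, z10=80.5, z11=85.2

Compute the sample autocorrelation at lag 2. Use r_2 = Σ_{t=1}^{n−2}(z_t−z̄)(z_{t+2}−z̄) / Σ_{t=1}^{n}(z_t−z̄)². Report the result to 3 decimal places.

Mean z̄ = (76.8 + 79.2 + 75.6 + 73.3 + 76.5 + 75.4 + 79.3 + 81.1 + 79.9 + 80.5 + 85.2)/11 = 78.4364
Numerator Σ_{t=1}^{9}(z_t−z̄)(z_{t+2}−z̄) = 28.7074
Denominator Σ(z_t−z̄)² = 110.6455
r_2 = 28.7074 / 110.6455 = 0.259

0.259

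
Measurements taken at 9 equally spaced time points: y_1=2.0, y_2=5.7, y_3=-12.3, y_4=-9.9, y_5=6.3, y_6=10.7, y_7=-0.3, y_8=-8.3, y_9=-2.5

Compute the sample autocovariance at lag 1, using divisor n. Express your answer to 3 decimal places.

Mean ȳ = (2.0 + 5.7 − 12.3 − 9.9 + 6.3 + 10.7 − 0.3 − 8.3 − 2.5)/9 = -0.9556
Σ_{t=1}^{8}(y_t−ȳ)(y_{t+1}−ȳ) = 79.4769
γ_1 = 79.4769 / 9 = 8.831

8.831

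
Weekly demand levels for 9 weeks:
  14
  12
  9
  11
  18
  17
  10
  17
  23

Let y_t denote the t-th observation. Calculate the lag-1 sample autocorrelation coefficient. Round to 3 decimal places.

Mean ȳ = (14 + 12 + 9 + 11 + 18 + 17 + 10 + 17 + 23)/9 = 14.5556
Numerator Σ_{t=1}^{8}(y_t−ȳ)(y_{t+1}−ȳ) = 29.9136
Denominator Σ(y_t−ȳ)² = 166.2222
r_1 = 29.9136 / 166.2222 = 0.180

0.180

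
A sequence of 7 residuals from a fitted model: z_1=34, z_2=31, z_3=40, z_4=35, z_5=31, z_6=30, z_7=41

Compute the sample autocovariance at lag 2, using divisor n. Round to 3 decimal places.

Mean z̄ = (34 + 31 + 40 + 35 + 31 + 30 + 41)/7 = 34.5714
Deviations: -0.5714, -3.5714, 5.4286, 0.4286, -3.5714, -4.5714, 6.4286
Σ_{t=1}^{5}(z_t−z̄)(z_{t+2}−z̄) = -48.9388
γ_2 = -48.9388 / 7 = -6.991

-6.991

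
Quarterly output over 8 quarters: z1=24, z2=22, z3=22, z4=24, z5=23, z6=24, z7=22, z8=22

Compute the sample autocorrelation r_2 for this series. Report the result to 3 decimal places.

-0.277

Mean z̄ = (24 + 22 + 22 + 24 + 23 + 24 + 22 + 22)/8 = 22.8750
Deviations from mean: 1.1250, -0.8750, -0.8750, 1.1250, 0.1250, 1.1250, -0.8750, -0.8750
Σ(z_t−z̄)(z_{t+2}−z̄) = (-0.9844) + (-0.9844) + (-0.1094) + (1.2656) + (-0.1094) + (-0.9844) = -1.9063
Denominator Σ(z_t−z̄)² = 6.8750
r_2 = -1.9063 / 6.8750 = -0.277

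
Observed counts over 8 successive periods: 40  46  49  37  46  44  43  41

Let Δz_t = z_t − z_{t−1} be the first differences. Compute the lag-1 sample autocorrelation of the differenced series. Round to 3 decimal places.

First differences Δz: 6, 3, -12, 9, -2, -1, -2
Mean of differences = 0.1429
Numerator Σ(Δz_t−Δz̄)(Δz_{t+1}−Δz̄) = -139.5918
Denominator Σ(Δz_t−Δz̄)² = 278.8571
r_1(Δz) = -139.5918 / 278.8571 = -0.501

-0.501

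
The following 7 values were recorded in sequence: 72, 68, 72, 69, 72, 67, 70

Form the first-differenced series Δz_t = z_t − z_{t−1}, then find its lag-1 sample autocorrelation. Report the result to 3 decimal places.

First differences Δz: -4, 4, -3, 3, -5, 3
Mean of differences = -0.3333
Numerator Σ(Δz_t−Δz̄)(Δz_{t+1}−Δz̄) = -67.4444
Denominator Σ(Δz_t−Δz̄)² = 83.3333
r_1(Δz) = -67.4444 / 83.3333 = -0.809

-0.809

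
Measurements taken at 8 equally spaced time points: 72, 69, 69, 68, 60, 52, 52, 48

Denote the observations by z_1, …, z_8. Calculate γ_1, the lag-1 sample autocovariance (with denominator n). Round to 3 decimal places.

Mean z̄ = (72 + 69 + 69 + 68 + 60 + 52 + 52 + 48)/8 = 61.2500
Σ_{t=1}^{7}(z_t−z̄)(z_{t+1}−z̄) = 406.9375
γ_1 = 406.9375 / 8 = 50.867

50.867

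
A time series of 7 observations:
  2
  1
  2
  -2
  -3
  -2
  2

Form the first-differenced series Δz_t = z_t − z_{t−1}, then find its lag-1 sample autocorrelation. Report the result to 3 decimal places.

0.056

First differences Δz: -1, 1, -4, -1, 1, 4
Mean of differences = 0.0000
Numerator Σ(Δz_t−Δz̄)(Δz_{t+1}−Δz̄) = 2.0000
Denominator Σ(Δz_t−Δz̄)² = 36.0000
r_1(Δz) = 2.0000 / 36.0000 = 0.056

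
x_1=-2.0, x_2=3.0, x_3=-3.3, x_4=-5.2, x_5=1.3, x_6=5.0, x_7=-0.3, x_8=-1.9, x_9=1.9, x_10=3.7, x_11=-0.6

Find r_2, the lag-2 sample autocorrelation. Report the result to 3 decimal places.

Mean x̄ = (-2.0 + 3.0 − 3.3 − 5.2 + 1.3 + 5.0 − 0.3 − 1.9 + 1.9 + 3.7 − 0.6)/11 = 0.1455
Numerator Σ_{t=1}^{9}(x_t−x̄)(x_{t+2}−x̄) = -57.5987
Denominator Σ(x_t−x̄)² = 98.7473
r_2 = -57.5987 / 98.7473 = -0.583

-0.583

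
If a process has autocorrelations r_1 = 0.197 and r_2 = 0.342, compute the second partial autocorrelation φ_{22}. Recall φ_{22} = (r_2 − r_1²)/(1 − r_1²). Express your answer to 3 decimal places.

φ_{22} = (r_2 − r_1²) / (1 − r_1²)
r_1² = (0.197)² = 0.038809
Numerator = 0.342 − 0.0388 = 0.3032; denominator = 1 − 0.0388 = 0.9612
φ_{22} = 0.3032 / 0.9612 = 0.315

0.315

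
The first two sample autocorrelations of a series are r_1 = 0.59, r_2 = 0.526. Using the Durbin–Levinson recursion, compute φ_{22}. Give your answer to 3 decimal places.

φ_{22} = (r_2 − r_1²) / (1 − r_1²)
r_1² = (0.59)² = 0.3481
Numerator = 0.526 − 0.3481 = 0.1779; denominator = 1 − 0.3481 = 0.6519
φ_{22} = 0.1779 / 0.6519 = 0.273

0.273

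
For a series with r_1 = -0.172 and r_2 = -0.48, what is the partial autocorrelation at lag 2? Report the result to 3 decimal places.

-0.525

φ_{22} = (r_2 − r_1²) / (1 − r_1²)
r_1² = (-0.172)² = 0.029584
Numerator = -0.48 − 0.0296 = -0.5096; denominator = 1 − 0.0296 = 0.9704
φ_{22} = -0.5096 / 0.9704 = -0.525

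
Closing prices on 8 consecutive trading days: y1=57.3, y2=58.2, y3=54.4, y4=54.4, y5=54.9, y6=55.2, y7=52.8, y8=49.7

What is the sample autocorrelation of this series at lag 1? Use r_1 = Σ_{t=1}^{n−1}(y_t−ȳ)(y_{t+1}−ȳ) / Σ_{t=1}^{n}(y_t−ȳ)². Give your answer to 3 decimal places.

Mean ȳ = (57.3 + 58.2 + 54.4 + 54.4 + 54.9 + 55.2 + 52.8 + 49.7)/8 = 54.6125
Σ(y_t−ȳ)(y_{t+1}−ȳ) = (9.6414) + (-0.7623) + (0.0452) + (-0.0611) + (0.1689) + (-1.0648) + (8.9039) = 16.8711
Denominator Σ(y_t−ȳ)² = 48.0288
r_1 = 16.8711 / 48.0288 = 0.351

0.351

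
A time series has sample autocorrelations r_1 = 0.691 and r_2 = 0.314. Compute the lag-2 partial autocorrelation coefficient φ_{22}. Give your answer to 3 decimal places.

φ_{22} = (r_2 − r_1²) / (1 − r_1²)
r_1² = (0.691)² = 0.477481
Numerator = 0.314 − 0.4775 = -0.1635; denominator = 1 − 0.4775 = 0.5225
φ_{22} = -0.1635 / 0.5225 = -0.313

-0.313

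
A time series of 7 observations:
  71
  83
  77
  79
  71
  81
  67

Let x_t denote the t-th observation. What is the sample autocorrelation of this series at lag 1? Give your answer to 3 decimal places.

-0.494

Mean x̄ = (71 + 83 + 77 + 79 + 71 + 81 + 67)/7 = 75.5714
Σ(x_t−x̄)(x_{t+1}−x̄) = (-33.9592) + (10.6122) + (4.8980) + (-15.6735) + (-24.8163) + (-46.5306) = -105.4694
Denominator Σ(x_t−x̄)² = 213.7143
r_1 = -105.4694 / 213.7143 = -0.494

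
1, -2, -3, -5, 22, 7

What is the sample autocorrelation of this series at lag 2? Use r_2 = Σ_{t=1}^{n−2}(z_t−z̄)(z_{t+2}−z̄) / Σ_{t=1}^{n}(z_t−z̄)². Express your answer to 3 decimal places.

Mean z̄ = (1 − 2 − 3 − 5 + 22 + 7)/6 = 3.3333
Numerator Σ_{t=1}^{4}(z_t−z̄)(z_{t+2}−z̄) = -89.5556
Denominator Σ(z_t−z̄)² = 505.3333
r_2 = -89.5556 / 505.3333 = -0.177

-0.177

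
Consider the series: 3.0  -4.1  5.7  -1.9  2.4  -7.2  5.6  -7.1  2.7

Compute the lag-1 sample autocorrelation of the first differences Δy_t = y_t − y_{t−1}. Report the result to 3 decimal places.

-0.853

First differences Δy: -7.1, 9.8, -7.6, 4.3, -9.6, 12.8, -12.7, 9.8
Mean of differences = -0.0375
Numerator Σ(Δy_t−Δȳ)(Δy_{t+1}−Δȳ) = -628.0339
Denominator Σ(Δy_t−Δȳ)² = 736.0188
r_1(Δy) = -628.0339 / 736.0188 = -0.853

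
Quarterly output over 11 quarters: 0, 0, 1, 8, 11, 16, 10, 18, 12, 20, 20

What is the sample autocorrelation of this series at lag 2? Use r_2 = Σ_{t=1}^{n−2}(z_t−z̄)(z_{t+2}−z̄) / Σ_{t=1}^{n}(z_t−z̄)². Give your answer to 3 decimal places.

Mean z̄ = (0 + 0 + 1 + 8 + 11 + 16 + 10 + 18 + 12 + 20 + 20)/11 = 10.5455
Numerator Σ_{t=1}^{9}(z_t−z̄)(z_{t+2}−z̄) = 233.1322
Denominator Σ(z_t−z̄)² = 586.7273
r_2 = 233.1322 / 586.7273 = 0.397

0.397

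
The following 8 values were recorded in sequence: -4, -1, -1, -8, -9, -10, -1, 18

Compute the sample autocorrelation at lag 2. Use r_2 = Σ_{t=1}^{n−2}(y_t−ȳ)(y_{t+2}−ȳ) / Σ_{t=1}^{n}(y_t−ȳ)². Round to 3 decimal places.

Mean ȳ = (-4 − 1 − 1 − 8 − 9 − 10 − 1 + 18)/8 = -2.0000
Deviations from mean: -2.0000, 1.0000, 1.0000, -6.0000, -7.0000, -8.0000, 1.0000, 20.0000
Σ(y_t−ȳ)(y_{t+2}−ȳ) = (-2.0000) + (-6.0000) + (-7.0000) + (48.0000) + (-7.0000) + (-160.0000) = -134.0000
Denominator Σ(y_t−ȳ)² = 556.0000
r_2 = -134.0000 / 556.0000 = -0.241

-0.241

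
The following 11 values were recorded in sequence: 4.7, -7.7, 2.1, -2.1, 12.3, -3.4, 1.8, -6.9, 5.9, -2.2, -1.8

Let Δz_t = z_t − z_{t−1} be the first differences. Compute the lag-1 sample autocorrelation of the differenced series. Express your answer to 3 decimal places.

First differences Δz: -12.4, 9.8, -4.2, 14.4, -15.7, 5.2, -8.7, 12.8, -8.1, 0.4
Mean of differences = -0.6500
Numerator Σ(Δz_t−Δz̄)(Δz_{t+1}−Δz̄) = -791.2475
Denominator Σ(Δz_t−Δz̄)² = 1049.4050
r_1(Δz) = -791.2475 / 1049.4050 = -0.754

-0.754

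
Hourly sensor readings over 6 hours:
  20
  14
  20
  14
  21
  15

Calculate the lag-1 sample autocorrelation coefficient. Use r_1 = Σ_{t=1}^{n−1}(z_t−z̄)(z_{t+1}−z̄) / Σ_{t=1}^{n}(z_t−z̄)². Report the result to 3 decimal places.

Mean z̄ = (20 + 14 + 20 + 14 + 21 + 15)/6 = 17.3333
Σ(z_t−z̄)(z_{t+1}−z̄) = (-8.8889) + (-8.8889) + (-8.8889) + (-12.2222) + (-8.5556) = -47.4444
Denominator Σ(z_t−z̄)² = 55.3333
r_1 = -47.4444 / 55.3333 = -0.857

-0.857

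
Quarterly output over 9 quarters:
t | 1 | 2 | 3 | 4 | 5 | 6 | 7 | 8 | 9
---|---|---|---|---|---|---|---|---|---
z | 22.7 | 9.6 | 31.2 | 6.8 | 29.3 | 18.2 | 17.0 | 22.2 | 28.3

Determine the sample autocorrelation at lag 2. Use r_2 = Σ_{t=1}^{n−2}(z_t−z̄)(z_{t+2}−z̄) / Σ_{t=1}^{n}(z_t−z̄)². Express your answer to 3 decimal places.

0.405

Mean z̄ = (22.7 + 9.6 + 31.2 + 6.8 + 29.3 + 18.2 + 17.0 + 22.2 + 28.3)/9 = 20.5889
Σ(z_t−z̄)(z_{t+2}−z̄) = (22.4012) + (151.5246) + (92.4346) + (32.9401) + (-31.2632) + (-3.8488) + (-27.6743) = 236.5142
Denominator Σ(z_t−z̄)² = 584.4689
r_2 = 236.5142 / 584.4689 = 0.405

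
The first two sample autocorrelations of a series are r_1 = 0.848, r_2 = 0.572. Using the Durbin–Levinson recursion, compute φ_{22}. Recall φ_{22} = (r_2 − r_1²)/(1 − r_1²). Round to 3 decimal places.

-0.524

φ_{22} = (r_2 − r_1²) / (1 − r_1²)
r_1² = (0.848)² = 0.719104
Numerator = 0.572 − 0.7191 = -0.1471; denominator = 1 − 0.7191 = 0.2809
φ_{22} = -0.1471 / 0.2809 = -0.524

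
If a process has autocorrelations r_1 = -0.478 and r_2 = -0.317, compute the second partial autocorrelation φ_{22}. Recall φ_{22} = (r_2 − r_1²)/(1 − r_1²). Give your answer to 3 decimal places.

-0.707

φ_{22} = (r_2 − r_1²) / (1 − r_1²)
r_1² = (-0.478)² = 0.228484
Numerator = -0.317 − 0.2285 = -0.5455; denominator = 1 − 0.2285 = 0.7715
φ_{22} = -0.5455 / 0.7715 = -0.707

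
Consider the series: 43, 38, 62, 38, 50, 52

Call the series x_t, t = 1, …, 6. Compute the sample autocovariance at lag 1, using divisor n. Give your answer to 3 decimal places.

-41.005

Mean x̄ = (43 + 38 + 62 + 38 + 50 + 52)/6 = 47.1667
Deviations: -4.1667, -9.1667, 14.8333, -9.1667, 2.8333, 4.8333
Σ_{t=1}^{5}(x_t−x̄)(x_{t+1}−x̄) = -246.0278
γ_1 = -246.0278 / 6 = -41.005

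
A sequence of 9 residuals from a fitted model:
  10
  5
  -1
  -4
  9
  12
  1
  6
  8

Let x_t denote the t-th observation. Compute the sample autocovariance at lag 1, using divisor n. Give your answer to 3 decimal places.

1.974

Mean x̄ = (10 + 5 − 1 − 4 + 9 + 12 + 1 + 6 + 8)/9 = 5.1111
Σ_{t=1}^{8}(x_t−x̄)(x_{t+1}−x̄) = 17.7654
γ_1 = 17.7654 / 9 = 1.974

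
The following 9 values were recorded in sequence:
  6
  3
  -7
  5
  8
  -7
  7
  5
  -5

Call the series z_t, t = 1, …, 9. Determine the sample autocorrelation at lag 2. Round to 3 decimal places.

-0.482

Mean z̄ = (6 + 3 − 7 + 5 + 8 − 7 + 7 + 5 − 5)/9 = 1.6667
Σ(z_t−z̄)(z_{t+2}−z̄) = (-37.5556) + (4.4444) + (-54.8889) + (-28.8889) + (33.7778) + (-28.8889) + (-35.5556) = -147.5556
Denominator Σ(z_t−z̄)² = 306.0000
r_2 = -147.5556 / 306.0000 = -0.482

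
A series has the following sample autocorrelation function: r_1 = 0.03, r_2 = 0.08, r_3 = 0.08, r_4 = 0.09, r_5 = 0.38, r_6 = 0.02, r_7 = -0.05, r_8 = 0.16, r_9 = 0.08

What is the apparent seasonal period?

5

The largest autocorrelation is r_5 = 0.38; the remaining lags stay at or below 0.16.
The dominant spike at lag 5 indicates a seasonal period of 5.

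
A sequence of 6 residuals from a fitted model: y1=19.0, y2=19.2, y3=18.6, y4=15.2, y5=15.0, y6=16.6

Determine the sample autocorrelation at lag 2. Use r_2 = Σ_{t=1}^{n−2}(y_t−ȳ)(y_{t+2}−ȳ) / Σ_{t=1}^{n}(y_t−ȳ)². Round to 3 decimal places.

-0.181

Mean ȳ = (19.0 + 19.2 + 18.6 + 15.2 + 15.0 + 16.6)/6 = 17.2667
Σ(y_t−ȳ)(y_{t+2}−ȳ) = (2.3111) + (-3.9956) + (-3.0222) + (1.3778) = -3.3289
Denominator Σ(y_t−ȳ)² = 18.3733
r_2 = -3.3289 / 18.3733 = -0.181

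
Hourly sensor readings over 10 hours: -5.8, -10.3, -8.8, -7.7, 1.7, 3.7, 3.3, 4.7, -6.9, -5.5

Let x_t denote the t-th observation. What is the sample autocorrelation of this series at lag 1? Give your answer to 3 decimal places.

0.561

Mean x̄ = (-5.8 − 10.3 − 8.8 − 7.7 + 1.7 + 3.7 + 3.3 + 4.7 − 6.9 − 5.5)/10 = -3.1600
Numerator Σ_{t=1}^{9}(x_t−x̄)(x_{t+1}−x̄) = 170.4464
Denominator Σ(x_t−x̄)² = 304.0240
r_1 = 170.4464 / 304.0240 = 0.561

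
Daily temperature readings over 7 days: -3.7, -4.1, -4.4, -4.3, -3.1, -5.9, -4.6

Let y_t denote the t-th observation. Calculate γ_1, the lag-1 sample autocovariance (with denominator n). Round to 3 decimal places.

-0.191

Mean ȳ = (-3.7 − 4.1 − 4.4 − 4.3 − 3.1 − 5.9 − 4.6)/7 = -4.3000
Σ_{t=1}^{6}(y_t−ȳ)(y_{t+1}−ȳ) = -1.3400
γ_1 = -1.3400 / 7 = -0.191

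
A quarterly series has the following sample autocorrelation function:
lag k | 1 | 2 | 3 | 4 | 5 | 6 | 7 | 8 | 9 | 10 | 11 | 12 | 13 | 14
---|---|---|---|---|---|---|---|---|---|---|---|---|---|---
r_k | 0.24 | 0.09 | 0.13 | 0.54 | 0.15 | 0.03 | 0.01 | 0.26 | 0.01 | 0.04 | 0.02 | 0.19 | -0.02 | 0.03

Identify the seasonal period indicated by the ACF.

4

The largest autocorrelation is r_4 = 0.54, with a weaker echo at lag 8 (0.26); the remaining lags stay at or below 0.24. The elevated value at lag 1 (0.24), dropping to 0.09 at lag 2, reflects decaying short-term dependence rather than seasonality.
The dominant spike at lag 4 indicates a seasonal period of 4.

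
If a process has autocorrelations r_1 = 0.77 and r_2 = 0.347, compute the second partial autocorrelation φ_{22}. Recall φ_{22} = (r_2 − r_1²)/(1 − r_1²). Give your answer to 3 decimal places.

φ_{22} = (r_2 − r_1²) / (1 − r_1²)
r_1² = (0.77)² = 0.5929
Numerator = 0.347 − 0.5929 = -0.2459; denominator = 1 − 0.5929 = 0.4071
φ_{22} = -0.2459 / 0.4071 = -0.604

-0.604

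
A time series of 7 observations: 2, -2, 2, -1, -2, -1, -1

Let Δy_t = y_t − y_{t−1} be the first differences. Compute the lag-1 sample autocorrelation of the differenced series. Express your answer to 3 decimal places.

-0.620

First differences Δy: -4, 4, -3, -1, 1, 0
Mean of differences = -0.5000
Numerator Σ(Δy_t−Δȳ)(Δy_{t+1}−Δȳ) = -25.7500
Denominator Σ(Δy_t−Δȳ)² = 41.5000
r_1(Δy) = -25.7500 / 41.5000 = -0.620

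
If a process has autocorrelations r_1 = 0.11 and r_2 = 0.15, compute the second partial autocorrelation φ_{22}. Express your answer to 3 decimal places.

φ_{22} = (r_2 − r_1²) / (1 − r_1²)
r_1² = (0.11)² = 0.0121
Numerator = 0.15 − 0.0121 = 0.1379; denominator = 1 − 0.0121 = 0.9879
φ_{22} = 0.1379 / 0.9879 = 0.140

0.140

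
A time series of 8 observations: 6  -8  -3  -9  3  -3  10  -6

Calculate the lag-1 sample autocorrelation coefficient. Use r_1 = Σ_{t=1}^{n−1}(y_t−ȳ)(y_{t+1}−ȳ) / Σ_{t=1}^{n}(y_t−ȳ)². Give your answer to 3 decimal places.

-0.413

Mean ȳ = (6 − 8 − 3 − 9 + 3 − 3 + 10 − 6)/8 = -1.2500
Numerator Σ_{t=1}^{7}(y_t−ȳ)(y_{t+1}−ȳ) = -137.0625
Denominator Σ(y_t−ȳ)² = 331.5000
r_1 = -137.0625 / 331.5000 = -0.413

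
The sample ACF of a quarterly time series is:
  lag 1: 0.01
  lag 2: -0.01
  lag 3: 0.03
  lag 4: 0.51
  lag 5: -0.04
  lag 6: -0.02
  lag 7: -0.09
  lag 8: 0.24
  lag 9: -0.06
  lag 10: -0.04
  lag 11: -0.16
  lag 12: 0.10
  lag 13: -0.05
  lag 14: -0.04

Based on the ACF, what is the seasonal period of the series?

The largest autocorrelation is r_4 = 0.51, with a weaker echo at lag 8 (0.24); the remaining lags stay at or below 0.10.
The dominant spike at lag 4 indicates a seasonal period of 4.

4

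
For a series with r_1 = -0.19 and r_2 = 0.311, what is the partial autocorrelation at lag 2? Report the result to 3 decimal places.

0.285

φ_{22} = (r_2 − r_1²) / (1 − r_1²)
r_1² = (-0.19)² = 0.0361
Numerator = 0.311 − 0.0361 = 0.2749; denominator = 1 − 0.0361 = 0.9639
φ_{22} = 0.2749 / 0.9639 = 0.285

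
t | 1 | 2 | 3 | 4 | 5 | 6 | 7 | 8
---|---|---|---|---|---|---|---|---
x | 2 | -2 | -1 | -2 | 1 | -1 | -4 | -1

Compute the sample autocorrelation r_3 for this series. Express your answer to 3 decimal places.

Mean x̄ = (2 − 2 − 1 − 2 + 1 − 1 − 4 − 1)/8 = -1.0000
Deviations from mean: 3.0000, -1.0000, 0.0000, -1.0000, 2.0000, 0.0000, -3.0000, 0.0000
Σ(x_t−x̄)(x_{t+3}−x̄) = (-3.0000) + (-2.0000) + (0.0000) + (3.0000) + (0.0000) = -2.0000
Denominator Σ(x_t−x̄)² = 24.0000
r_3 = -2.0000 / 24.0000 = -0.083

-0.083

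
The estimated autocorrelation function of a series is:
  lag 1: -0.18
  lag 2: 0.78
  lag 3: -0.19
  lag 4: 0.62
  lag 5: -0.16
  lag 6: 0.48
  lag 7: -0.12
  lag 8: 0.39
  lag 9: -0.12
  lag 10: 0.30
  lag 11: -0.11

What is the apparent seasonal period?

The largest autocorrelation is r_2 = 0.78, with weaker echoes at lags 4 (0.62), 6 (0.48), 8 (0.39) and 10 (0.30); the remaining lags stay at or below -0.11.
The dominant spike at lag 2 indicates a seasonal period of 2.

2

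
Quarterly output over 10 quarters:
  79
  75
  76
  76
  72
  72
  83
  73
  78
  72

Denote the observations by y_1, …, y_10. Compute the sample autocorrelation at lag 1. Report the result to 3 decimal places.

Mean ȳ = (79 + 75 + 76 + 76 + 72 + 72 + 83 + 73 + 78 + 72)/10 = 75.6000
Numerator Σ_{t=1}^{9}(y_t−ȳ)(y_{t+1}−ȳ) = -51.3600
Denominator Σ(y_t−ȳ)² = 118.4000
r_1 = -51.3600 / 118.4000 = -0.434

-0.434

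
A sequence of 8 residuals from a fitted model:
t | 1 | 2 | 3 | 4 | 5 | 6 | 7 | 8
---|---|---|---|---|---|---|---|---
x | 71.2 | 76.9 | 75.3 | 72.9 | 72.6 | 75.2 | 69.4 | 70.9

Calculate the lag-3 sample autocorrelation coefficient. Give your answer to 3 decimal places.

0.106

Mean x̄ = (71.2 + 76.9 + 75.3 + 72.9 + 72.6 + 75.2 + 69.4 + 70.9)/8 = 73.0500
Deviations from mean: -1.8500, 3.8500, 2.2500, -0.1500, -0.4500, 2.1500, -3.6500, -2.1500
Σ(x_t−x̄)(x_{t+3}−x̄) = (0.2775) + (-1.7325) + (4.8375) + (0.5475) + (0.9675) = 4.8975
Denominator Σ(x_t−x̄)² = 46.1000
r_3 = 4.8975 / 46.1000 = 0.106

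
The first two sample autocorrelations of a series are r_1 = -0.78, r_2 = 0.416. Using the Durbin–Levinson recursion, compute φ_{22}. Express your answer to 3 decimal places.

φ_{22} = (r_2 − r_1²) / (1 − r_1²)
r_1² = (-0.78)² = 0.6084
Numerator = 0.416 − 0.6084 = -0.1924; denominator = 1 − 0.6084 = 0.3916
φ_{22} = -0.1924 / 0.3916 = -0.491

-0.491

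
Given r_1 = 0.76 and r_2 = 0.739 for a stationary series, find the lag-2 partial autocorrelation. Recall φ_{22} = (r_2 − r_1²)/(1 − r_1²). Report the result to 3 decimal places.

φ_{22} = (r_2 − r_1²) / (1 − r_1²)
r_1² = (0.76)² = 0.5776
Numerator = 0.739 − 0.5776 = 0.1614; denominator = 1 − 0.5776 = 0.4224
φ_{22} = 0.1614 / 0.4224 = 0.382

0.382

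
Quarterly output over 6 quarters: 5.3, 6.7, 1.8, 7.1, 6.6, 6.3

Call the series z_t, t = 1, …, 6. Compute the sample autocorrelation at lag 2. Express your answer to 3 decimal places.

0.006

Mean z̄ = (5.3 + 6.7 + 1.8 + 7.1 + 6.6 + 6.3)/6 = 5.6333
Deviations from mean: -0.3333, 1.0667, -3.8333, 1.4667, 0.9667, 0.6667
Numerator Σ_{t=1}^{4}(z_t−z̄)(z_{t+2}−z̄) = 0.1144
Denominator Σ(z_t−z̄)² = 19.4733
r_2 = 0.1144 / 19.4733 = 0.006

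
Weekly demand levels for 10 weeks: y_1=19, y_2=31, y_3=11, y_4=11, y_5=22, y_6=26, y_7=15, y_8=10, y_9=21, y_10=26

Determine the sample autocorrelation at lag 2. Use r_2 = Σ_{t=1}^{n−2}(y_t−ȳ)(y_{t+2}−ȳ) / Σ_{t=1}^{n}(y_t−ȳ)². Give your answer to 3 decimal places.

Mean ȳ = (19 + 31 + 11 + 11 + 22 + 26 + 15 + 10 + 21 + 26)/10 = 19.2000
Numerator Σ_{t=1}^{8}(y_t−ȳ)(y_{t+2}−ȳ) = -318.2800
Denominator Σ(y_t−ȳ)² = 479.6000
r_2 = -318.2800 / 479.6000 = -0.664

-0.664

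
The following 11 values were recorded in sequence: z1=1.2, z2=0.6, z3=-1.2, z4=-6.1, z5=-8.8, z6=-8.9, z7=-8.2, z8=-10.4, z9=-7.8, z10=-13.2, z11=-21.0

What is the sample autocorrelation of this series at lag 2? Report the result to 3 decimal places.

0.200

Mean z̄ = (1.2 + 0.6 − 1.2 − 6.1 − 8.8 − 8.9 − 8.2 − 10.4 − 7.8 − 13.2 − 21.0)/11 = -7.6182
Numerator Σ_{t=1}^{9}(z_t−z̄)(z_{t+2}−z̄) = 81.8621
Denominator Σ(z_t−z̄)² = 410.1764
r_2 = 81.8621 / 410.1764 = 0.200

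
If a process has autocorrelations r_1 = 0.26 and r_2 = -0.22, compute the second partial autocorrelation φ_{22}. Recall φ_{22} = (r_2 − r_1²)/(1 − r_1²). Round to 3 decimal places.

-0.308

φ_{22} = (r_2 − r_1²) / (1 − r_1²)
r_1² = (0.26)² = 0.0676
Numerator = -0.22 − 0.0676 = -0.2876; denominator = 1 − 0.0676 = 0.9324
φ_{22} = -0.2876 / 0.9324 = -0.308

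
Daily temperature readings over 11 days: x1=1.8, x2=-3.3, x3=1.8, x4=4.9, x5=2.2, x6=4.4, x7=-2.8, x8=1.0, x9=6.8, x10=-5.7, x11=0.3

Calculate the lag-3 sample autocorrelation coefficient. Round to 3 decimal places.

Mean x̄ = (1.8 − 3.3 + 1.8 + 4.9 + 2.2 + 4.4 − 2.8 + 1.0 + 6.8 − 5.7 + 0.3)/11 = 1.0364
Numerator Σ_{t=1}^{8}(x_t−x̄)(x_{t+3}−x̄) = 30.8651
Denominator Σ(x_t−x̄)² = 141.4255
r_3 = 30.8651 / 141.4255 = 0.218

0.218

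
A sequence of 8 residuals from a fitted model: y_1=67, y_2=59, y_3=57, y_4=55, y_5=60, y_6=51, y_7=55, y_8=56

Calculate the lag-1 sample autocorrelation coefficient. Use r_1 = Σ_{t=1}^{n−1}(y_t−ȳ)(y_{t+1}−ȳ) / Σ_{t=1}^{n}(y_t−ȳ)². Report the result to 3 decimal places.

Mean ȳ = (67 + 59 + 57 + 55 + 60 + 51 + 55 + 56)/8 = 57.5000
Deviations from mean: 9.5000, 1.5000, -0.5000, -2.5000, 2.5000, -6.5000, -2.5000, -1.5000
Σ(y_t−ȳ)(y_{t+1}−ȳ) = (14.2500) + (-0.7500) + (1.2500) + (-6.2500) + (-16.2500) + (16.2500) + (3.7500) = 12.2500
Denominator Σ(y_t−ȳ)² = 156.0000
r_1 = 12.2500 / 156.0000 = 0.079

0.079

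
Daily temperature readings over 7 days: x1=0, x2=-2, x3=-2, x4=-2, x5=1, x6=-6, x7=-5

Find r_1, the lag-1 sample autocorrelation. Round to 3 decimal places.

Mean x̄ = (0 − 2 − 2 − 2 + 1 − 6 − 5)/7 = -2.2857
Deviations from mean: 2.2857, 0.2857, 0.2857, 0.2857, 3.2857, -3.7143, -2.7143
Numerator Σ_{t=1}^{6}(x_t−x̄)(x_{t+1}−x̄) = -0.3673
Denominator Σ(x_t−x̄)² = 37.4286
r_1 = -0.3673 / 37.4286 = -0.010

-0.010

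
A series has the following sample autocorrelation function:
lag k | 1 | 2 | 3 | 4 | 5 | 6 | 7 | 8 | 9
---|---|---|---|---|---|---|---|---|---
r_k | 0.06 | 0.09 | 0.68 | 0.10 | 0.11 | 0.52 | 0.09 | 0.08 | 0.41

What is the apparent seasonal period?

3

The largest autocorrelation is r_3 = 0.68, with weaker echoes at lags 6 (0.52) and 9 (0.41); the remaining lags stay at or below 0.11.
The dominant spike at lag 3 indicates a seasonal period of 3.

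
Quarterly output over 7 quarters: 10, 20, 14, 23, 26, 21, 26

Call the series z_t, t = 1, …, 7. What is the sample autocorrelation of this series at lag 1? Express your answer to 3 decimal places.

Mean z̄ = (10 + 20 + 14 + 23 + 26 + 21 + 26)/7 = 20.0000
Σ(z_t−z̄)(z_{t+1}−z̄) = (0.0000) + (0.0000) + (-18.0000) + (18.0000) + (6.0000) + (6.0000) = 12.0000
Denominator Σ(z_t−z̄)² = 218.0000
r_1 = 12.0000 / 218.0000 = 0.055

0.055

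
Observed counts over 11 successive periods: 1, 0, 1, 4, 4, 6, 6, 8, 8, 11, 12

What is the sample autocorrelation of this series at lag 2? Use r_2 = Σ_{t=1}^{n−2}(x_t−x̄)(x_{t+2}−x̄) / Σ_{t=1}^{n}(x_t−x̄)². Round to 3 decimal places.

Mean x̄ = (1 + 0 + 1 + 4 + 4 + 6 + 6 + 8 + 8 + 11 + 12)/11 = 5.5455
Numerator Σ_{t=1}^{9}(x_t−x̄)(x_{t+2}−x̄) = 66.3140
Denominator Σ(x_t−x̄)² = 160.7273
r_2 = 66.3140 / 160.7273 = 0.413

0.413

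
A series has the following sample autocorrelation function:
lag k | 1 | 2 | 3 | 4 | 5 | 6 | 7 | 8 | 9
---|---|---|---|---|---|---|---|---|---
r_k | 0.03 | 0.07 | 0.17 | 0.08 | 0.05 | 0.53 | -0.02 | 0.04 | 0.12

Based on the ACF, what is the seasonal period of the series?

The largest autocorrelation is r_6 = 0.53; the remaining lags stay at or below 0.17.
The dominant spike at lag 6 indicates a seasonal period of 6.

6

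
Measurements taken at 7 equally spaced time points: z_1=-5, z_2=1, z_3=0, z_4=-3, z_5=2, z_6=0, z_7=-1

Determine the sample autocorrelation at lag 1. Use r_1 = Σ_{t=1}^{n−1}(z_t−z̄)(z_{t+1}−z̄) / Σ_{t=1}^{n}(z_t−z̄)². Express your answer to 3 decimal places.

-0.337

Mean z̄ = (-5 + 1 + 0 − 3 + 2 + 0 − 1)/7 = -0.8571
Deviations from mean: -4.1429, 1.8571, 0.8571, -2.1429, 2.8571, 0.8571, -0.1429
Σ(z_t−z̄)(z_{t+1}−z̄) = (-7.6939) + (1.5918) + (-1.8367) + (-6.1224) + (2.4490) + (-0.1224) = -11.7347
Denominator Σ(z_t−z̄)² = 34.8571
r_1 = -11.7347 / 34.8571 = -0.337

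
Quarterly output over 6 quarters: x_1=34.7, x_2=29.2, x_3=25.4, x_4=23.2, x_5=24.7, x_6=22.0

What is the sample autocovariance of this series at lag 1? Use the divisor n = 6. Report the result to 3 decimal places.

6.159

Mean x̄ = (34.7 + 29.2 + 25.4 + 23.2 + 24.7 + 22.0)/6 = 26.5333
Deviations: 8.1667, 2.6667, -1.1333, -3.3333, -1.8333, -4.5333
Σ_{t=1}^{5}(x_t−x̄)(x_{t+1}−x̄) = 36.9556
γ_1 = 36.9556 / 6 = 6.159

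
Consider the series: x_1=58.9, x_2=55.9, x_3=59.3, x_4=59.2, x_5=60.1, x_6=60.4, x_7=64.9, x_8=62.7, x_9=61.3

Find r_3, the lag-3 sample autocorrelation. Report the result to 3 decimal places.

-0.061

Mean x̄ = (58.9 + 55.9 + 59.3 + 59.2 + 60.1 + 60.4 + 64.9 + 62.7 + 61.3)/9 = 60.3000
Numerator Σ_{t=1}^{6}(x_t−x̄)(x_{t+3}−x̄) = -3.1200
Denominator Σ(x_t−x̄)² = 51.5000
r_3 = -3.1200 / 51.5000 = -0.061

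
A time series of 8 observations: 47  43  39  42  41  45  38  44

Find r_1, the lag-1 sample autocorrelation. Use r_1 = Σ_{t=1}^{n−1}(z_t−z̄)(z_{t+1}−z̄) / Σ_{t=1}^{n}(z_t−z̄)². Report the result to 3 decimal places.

-0.307

Mean z̄ = (47 + 43 + 39 + 42 + 41 + 45 + 38 + 44)/8 = 42.3750
Deviations from mean: 4.6250, 0.6250, -3.3750, -0.3750, -1.3750, 2.6250, -4.3750, 1.6250
Numerator Σ_{t=1}^{7}(z_t−z̄)(z_{t+1}−z̄) = -19.6406
Denominator Σ(z_t−z̄)² = 63.8750
r_1 = -19.6406 / 63.8750 = -0.307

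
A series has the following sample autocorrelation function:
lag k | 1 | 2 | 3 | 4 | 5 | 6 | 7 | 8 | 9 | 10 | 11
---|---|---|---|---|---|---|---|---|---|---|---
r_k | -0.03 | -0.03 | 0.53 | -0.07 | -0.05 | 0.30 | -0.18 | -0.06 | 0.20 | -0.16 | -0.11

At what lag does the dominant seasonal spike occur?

The largest autocorrelation is r_3 = 0.53, with weaker echoes at lags 6 (0.30) and 9 (0.20); the remaining lags stay at or below -0.03.
The dominant spike at lag 3 indicates a seasonal period of 3.

3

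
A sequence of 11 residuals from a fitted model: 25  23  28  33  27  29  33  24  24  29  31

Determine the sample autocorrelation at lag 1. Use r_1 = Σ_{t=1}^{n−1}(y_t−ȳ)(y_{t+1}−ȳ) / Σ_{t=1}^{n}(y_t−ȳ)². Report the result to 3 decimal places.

Mean ȳ = (25 + 23 + 28 + 33 + 27 + 29 + 33 + 24 + 24 + 29 + 31)/11 = 27.8182
Numerator Σ_{t=1}^{10}(y_t−ȳ)(y_{t+1}−ȳ) = 8.6033
Denominator Σ(y_t−ȳ)² = 127.6364
r_1 = 8.6033 / 127.6364 = 0.067

0.067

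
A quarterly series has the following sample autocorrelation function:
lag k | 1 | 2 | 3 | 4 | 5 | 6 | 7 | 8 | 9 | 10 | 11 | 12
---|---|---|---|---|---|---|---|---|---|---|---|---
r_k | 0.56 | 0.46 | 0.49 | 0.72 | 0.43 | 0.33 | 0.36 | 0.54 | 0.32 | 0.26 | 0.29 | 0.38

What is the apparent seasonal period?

4

The largest autocorrelation is r_4 = 0.72; the remaining lags stay at or below 0.56. The elevated value at lag 1 (0.56), dropping to 0.46 at lag 2, reflects decaying short-term dependence rather than seasonality.
The dominant spike at lag 4 indicates a seasonal period of 4.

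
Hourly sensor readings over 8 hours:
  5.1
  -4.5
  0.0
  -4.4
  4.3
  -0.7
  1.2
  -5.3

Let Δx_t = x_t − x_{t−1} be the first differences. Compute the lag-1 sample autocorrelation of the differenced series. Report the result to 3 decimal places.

-0.610

First differences Δx: -9.6, 4.5, -4.4, 8.7, -5.0, 1.9, -6.5
Mean of differences = -1.4857
Numerator Σ(Δx_t−Δx̄)(Δx_{t+1}−Δx̄) = -160.3688
Denominator Σ(Δx_t−Δx̄)² = 262.8686
r_1(Δx) = -160.3688 / 262.8686 = -0.610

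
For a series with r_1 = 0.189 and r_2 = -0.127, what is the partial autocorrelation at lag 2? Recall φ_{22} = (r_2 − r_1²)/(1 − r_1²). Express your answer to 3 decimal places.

φ_{22} = (r_2 − r_1²) / (1 − r_1²)
r_1² = (0.189)² = 0.035721
Numerator = -0.127 − 0.0357 = -0.1627; denominator = 1 − 0.0357 = 0.9643
φ_{22} = -0.1627 / 0.9643 = -0.169

-0.169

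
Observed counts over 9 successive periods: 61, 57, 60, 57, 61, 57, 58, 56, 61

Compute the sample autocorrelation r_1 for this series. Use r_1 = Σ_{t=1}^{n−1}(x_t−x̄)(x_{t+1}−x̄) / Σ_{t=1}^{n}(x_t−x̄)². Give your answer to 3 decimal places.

-0.572

Mean x̄ = (61 + 57 + 60 + 57 + 61 + 57 + 58 + 56 + 61)/9 = 58.6667
Numerator Σ_{t=1}^{8}(x_t−x̄)(x_{t+1}−x̄) = -19.4444
Denominator Σ(x_t−x̄)² = 34.0000
r_1 = -19.4444 / 34.0000 = -0.572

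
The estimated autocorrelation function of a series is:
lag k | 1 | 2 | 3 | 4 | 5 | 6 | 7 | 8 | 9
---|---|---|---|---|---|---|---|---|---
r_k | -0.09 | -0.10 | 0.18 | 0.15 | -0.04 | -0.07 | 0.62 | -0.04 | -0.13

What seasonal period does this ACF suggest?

The largest autocorrelation is r_7 = 0.62; the remaining lags stay at or below 0.18.
The dominant spike at lag 7 indicates a seasonal period of 7.

7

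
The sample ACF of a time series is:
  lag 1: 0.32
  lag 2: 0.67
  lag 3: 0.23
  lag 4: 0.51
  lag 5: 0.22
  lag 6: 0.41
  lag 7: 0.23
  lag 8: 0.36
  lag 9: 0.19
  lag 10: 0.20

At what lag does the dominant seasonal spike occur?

2

The largest autocorrelation is r_2 = 0.67, with weaker echoes at lags 4 (0.51), 6 (0.41) and 8 (0.36); the remaining lags stay at or below 0.32.
The dominant spike at lag 2 indicates a seasonal period of 2.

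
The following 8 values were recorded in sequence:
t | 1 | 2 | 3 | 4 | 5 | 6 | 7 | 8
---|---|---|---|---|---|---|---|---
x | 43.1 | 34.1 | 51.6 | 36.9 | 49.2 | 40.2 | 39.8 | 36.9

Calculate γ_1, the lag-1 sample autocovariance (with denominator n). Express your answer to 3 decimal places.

Mean x̄ = (43.1 + 34.1 + 51.6 + 36.9 + 49.2 + 40.2 + 39.8 + 36.9)/8 = 41.4750
Deviations: 1.6250, -7.3750, 10.1250, -4.5750, 7.7250, -1.2750, -1.6750, -4.5750
Σ_{t=1}^{7}(x_t−x̄)(x_{t+1}−x̄) = -168.3706
γ_1 = -168.3706 / 8 = -21.046

-21.046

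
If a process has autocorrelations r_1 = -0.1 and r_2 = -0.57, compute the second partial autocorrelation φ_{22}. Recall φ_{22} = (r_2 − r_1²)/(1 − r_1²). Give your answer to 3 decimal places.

φ_{22} = (r_2 − r_1²) / (1 − r_1²)
r_1² = (-0.1)² = 0.01
Numerator = -0.57 − 0.0100 = -0.5800; denominator = 1 − 0.0100 = 0.9900
φ_{22} = -0.5800 / 0.9900 = -0.586

-0.586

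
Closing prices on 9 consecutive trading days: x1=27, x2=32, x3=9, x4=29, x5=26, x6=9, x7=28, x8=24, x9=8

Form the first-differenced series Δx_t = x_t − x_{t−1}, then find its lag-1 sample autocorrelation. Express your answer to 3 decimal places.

-0.513

First differences Δx: 5, -23, 20, -3, -17, 19, -4, -16
Mean of differences = -2.3750
Numerator Σ(Δx_t−Δx̄)(Δx_{t+1}−Δx̄) = -943.6406
Denominator Σ(Δx_t−Δx̄)² = 1839.8750
r_1(Δx) = -943.6406 / 1839.8750 = -0.513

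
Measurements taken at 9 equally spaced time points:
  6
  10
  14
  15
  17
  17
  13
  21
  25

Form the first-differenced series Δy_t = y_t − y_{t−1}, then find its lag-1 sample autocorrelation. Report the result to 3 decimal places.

-0.111

First differences Δy: 4, 4, 1, 2, 0, -4, 8, 4
Mean of differences = 2.3750
Numerator Σ(Δy_t−Δȳ)(Δy_{t+1}−Δȳ) = -9.7656
Denominator Σ(Δy_t−Δȳ)² = 87.8750
r_1(Δy) = -9.7656 / 87.8750 = -0.111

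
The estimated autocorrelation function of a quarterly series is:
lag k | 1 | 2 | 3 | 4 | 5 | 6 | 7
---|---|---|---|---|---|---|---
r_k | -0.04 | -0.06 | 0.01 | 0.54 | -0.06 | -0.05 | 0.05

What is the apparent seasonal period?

The largest autocorrelation is r_4 = 0.54; the remaining lags stay at or below 0.05.
The dominant spike at lag 4 indicates a seasonal period of 4.

4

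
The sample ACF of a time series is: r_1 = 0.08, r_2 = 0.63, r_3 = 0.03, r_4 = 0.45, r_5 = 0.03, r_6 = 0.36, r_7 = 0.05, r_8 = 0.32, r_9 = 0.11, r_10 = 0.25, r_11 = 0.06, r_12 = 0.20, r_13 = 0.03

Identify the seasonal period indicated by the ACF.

2

The largest autocorrelation is r_2 = 0.63, with weaker echoes at lags 4 (0.45), 6 (0.36), 8 (0.32), 10 (0.25) and 12 (0.20); the remaining lags stay at or below 0.11.
The dominant spike at lag 2 indicates a seasonal period of 2.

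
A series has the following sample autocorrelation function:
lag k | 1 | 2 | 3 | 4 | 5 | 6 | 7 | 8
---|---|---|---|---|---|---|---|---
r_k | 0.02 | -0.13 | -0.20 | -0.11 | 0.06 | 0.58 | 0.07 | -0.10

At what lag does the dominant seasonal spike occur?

The largest autocorrelation is r_6 = 0.58; the remaining lags stay at or below 0.07.
The dominant spike at lag 6 indicates a seasonal period of 6.

6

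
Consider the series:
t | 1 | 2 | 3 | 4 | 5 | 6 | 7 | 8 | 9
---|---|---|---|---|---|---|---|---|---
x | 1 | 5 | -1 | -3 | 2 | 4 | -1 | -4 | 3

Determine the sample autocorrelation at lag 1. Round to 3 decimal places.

Mean x̄ = (1 + 5 − 1 − 3 + 2 + 4 − 1 − 4 + 3)/9 = 0.6667
Numerator Σ_{t=1}^{8}(x_t−x̄)(x_{t+1}−x̄) = -8.7778
Denominator Σ(x_t−x̄)² = 78.0000
r_1 = -8.7778 / 78.0000 = -0.113

-0.113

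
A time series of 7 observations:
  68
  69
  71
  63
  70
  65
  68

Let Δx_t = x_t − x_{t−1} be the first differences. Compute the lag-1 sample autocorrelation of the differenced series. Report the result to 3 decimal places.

First differences Δx: 1, 2, -8, 7, -5, 3
Mean of differences = 0.0000
Numerator Σ(Δx_t−Δx̄)(Δx_{t+1}−Δx̄) = -120.0000
Denominator Σ(Δx_t−Δx̄)² = 152.0000
r_1(Δx) = -120.0000 / 152.0000 = -0.789

-0.789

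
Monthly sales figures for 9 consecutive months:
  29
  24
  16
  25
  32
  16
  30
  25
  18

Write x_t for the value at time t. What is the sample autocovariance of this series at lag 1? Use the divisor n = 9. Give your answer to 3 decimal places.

-12.446

Mean x̄ = (29 + 24 + 16 + 25 + 32 + 16 + 30 + 25 + 18)/9 = 23.8889
Σ_{t=1}^{8}(x_t−x̄)(x_{t+1}−x̄) = -112.0123
γ_1 = -112.0123 / 9 = -12.446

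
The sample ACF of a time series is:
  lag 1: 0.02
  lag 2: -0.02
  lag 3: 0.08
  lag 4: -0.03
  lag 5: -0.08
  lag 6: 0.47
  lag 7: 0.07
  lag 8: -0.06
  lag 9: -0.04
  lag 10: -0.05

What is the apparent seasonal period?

6

The largest autocorrelation is r_6 = 0.47; the remaining lags stay at or below 0.08.
The dominant spike at lag 6 indicates a seasonal period of 6.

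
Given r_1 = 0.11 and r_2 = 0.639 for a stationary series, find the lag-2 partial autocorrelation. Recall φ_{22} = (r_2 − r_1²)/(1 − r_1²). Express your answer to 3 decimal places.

φ_{22} = (r_2 − r_1²) / (1 − r_1²)
r_1² = (0.11)² = 0.0121
Numerator = 0.639 − 0.0121 = 0.6269; denominator = 1 − 0.0121 = 0.9879
φ_{22} = 0.6269 / 0.9879 = 0.635

0.635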